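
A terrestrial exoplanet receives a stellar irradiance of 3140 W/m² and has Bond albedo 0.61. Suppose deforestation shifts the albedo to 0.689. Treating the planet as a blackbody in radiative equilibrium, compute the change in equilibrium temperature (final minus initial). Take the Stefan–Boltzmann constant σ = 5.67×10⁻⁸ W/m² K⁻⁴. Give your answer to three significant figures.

With α = 0.61, T₁ = 271.1 K.
After:  T₂ = [3140·0.311/(4σ)]^(1/4) = 256.2 K.
Change: 256.2 − 271.1 = -14.91 K.

-14.9 K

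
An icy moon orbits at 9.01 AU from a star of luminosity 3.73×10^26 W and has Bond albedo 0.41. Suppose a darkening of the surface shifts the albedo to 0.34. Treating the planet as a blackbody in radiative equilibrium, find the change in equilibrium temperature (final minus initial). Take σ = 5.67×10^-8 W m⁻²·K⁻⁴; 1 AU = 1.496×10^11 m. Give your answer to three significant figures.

2.30 kelvin

d = 9.01 × 1.496×10^11 m = 1.348×10^12 m.
Flux at the orbit: S = L/(4πd²) = 3.73×10^26/(4π·(1.35×10^12)²) = 16.34 W m⁻².
Before: T₁ = [16.34·0.59/(4σ)]^(1/4) = 80.74 K.
With α = 0.34, T₂ = 83.04 K.
ΔT = T₂ − T₁ = 2.295 K.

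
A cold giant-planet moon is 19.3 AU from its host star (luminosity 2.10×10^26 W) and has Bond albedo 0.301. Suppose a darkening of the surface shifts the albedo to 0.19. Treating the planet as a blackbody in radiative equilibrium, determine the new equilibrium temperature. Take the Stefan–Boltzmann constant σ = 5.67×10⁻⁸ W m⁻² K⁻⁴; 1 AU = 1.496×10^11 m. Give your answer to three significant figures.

d = 19.3 × 1.496×10^11 m = 2.887×10^12 m.
Flux at the orbit: S = L/(4πd²) = 2.10×10^26/(4π·(2.89×10^12)²) = 2.005 W m⁻².
With the new albedo, S(1−α₂)/4 = 0.4059 W m⁻², so T₂ = 51.73 K.

51.7 K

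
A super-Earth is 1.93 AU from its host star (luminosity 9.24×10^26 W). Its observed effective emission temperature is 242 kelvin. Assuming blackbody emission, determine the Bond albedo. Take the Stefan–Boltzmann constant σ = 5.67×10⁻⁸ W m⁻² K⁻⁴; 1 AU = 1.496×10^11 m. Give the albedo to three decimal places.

Orbital distance: d = 1.93 AU = 2.887×10^11 m.
S = L/(4πd²) = 882.0 W m⁻².
Rearranging the radiative balance, α = 1 − 4σT⁴/S.
4σT⁴ = 4·5.67×10⁻⁸·(242)⁴ = 777.9 W m⁻².
1−α = 777.9/882.0 = 0.8819, so α = 0.1181.

0.118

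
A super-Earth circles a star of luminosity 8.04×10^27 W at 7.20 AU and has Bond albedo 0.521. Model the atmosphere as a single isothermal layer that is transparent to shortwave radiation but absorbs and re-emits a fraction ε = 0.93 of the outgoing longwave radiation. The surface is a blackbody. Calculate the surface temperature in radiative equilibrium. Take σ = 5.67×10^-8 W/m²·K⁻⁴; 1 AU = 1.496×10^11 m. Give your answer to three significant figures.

216 K

d = 7.20 × 1.496×10^11 m = 1.077×10^12 m.
Flux at the orbit: S = L/(4πd²) = 8.04×10^27/(4π·(1.08×10^12)²) = 551.5 W/m².
Effective emission temperature (TOA balance): σT_e⁴ = S(1−α)/4 = 66.04 W/m² → T_e = 184.7 K.
The surface balance (absorbed SW + ε·downward IR = σT_s⁴) with T_a⁴ = T_s⁴/2 reduces to T_s = T_e·[2/(2−ε)]^¼ = 216.0 K.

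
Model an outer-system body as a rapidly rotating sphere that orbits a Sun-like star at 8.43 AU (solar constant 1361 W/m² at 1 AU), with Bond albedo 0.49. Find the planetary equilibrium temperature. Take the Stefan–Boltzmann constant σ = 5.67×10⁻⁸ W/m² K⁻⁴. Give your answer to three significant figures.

81.0 K

Irradiance scales as 1/d², so S = 1361 W/m² × (1/8.43)² = 19.15 W/m².
The planet absorbs (1−α)S over its disc πR² and re-emits over 4πR², so the mean absorbed flux is (1−0.49)·19.15/4 = 2.442 W/m².
Balancing against σT⁴: T = (2.442/5.67×10⁻⁸)^(1/4) = 81.01 K.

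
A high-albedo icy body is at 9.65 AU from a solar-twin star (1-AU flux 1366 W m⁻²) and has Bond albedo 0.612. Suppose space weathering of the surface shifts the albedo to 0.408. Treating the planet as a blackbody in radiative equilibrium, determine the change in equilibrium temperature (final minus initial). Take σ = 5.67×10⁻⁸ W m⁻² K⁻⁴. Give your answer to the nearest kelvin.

Flux at the orbit: S = 1366/(9.65)² = 14.67 W m⁻².
Before: T₁ = [14.67·0.388/(4σ)]^(1/4) = 70.78 K.
With α = 0.408, T₂ = 78.66 K.
ΔT = T₂ − T₁ = 7.885 K.

8 K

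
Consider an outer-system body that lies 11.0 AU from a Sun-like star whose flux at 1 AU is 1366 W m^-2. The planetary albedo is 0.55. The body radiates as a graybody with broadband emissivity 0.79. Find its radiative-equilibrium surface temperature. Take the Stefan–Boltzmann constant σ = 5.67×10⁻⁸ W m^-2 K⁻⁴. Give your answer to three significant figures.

Irradiance scales as 1/d², so S = 1366 W m^-2 × (1/11.0)² = 11.29 W m^-2.
Averaging over the sphere, the absorbed flux is S(1−α)/4 = 1.270 W m^-2.
Equating to εσT⁴ with ε = 0.79: T = (1.270/0.79σ)^(1/4) = 72.97 K.

73.0 K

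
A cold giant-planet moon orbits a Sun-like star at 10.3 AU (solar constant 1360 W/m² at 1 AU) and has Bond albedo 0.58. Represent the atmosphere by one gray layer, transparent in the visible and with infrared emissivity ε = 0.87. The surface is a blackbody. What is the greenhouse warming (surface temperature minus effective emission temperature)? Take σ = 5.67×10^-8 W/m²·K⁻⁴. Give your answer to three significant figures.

By the inverse-square law, S = 1360/10.3² = 12.82 W/m².
At the top of the atmosphere, σT_e⁴ = S(1−α)/4 = 1.346 W/m², giving T_e = 69.80 K.
The surface balance (absorbed SW + ε·downward IR = σT_s⁴) with T_a⁴ = T_s⁴/2 reduces to T_s = T_e·[2/(2−ε)]^¼ = 80.51 K.
Greenhouse warming: T_s − T_e = 10.71 K.

10.7 K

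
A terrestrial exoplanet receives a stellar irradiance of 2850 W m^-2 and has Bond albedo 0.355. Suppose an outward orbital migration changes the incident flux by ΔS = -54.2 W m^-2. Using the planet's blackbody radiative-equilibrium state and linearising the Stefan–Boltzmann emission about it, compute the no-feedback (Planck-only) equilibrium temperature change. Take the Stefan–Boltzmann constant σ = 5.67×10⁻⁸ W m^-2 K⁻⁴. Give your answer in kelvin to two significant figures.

The baseline emission temperature is T_e = 300.0 K.
ΔF = Δ[S(1−α)]/4 = (1−0.355)·-54.2/4 = -8.740 W m^-2.
Planck response: λ_P = 4σT_e³ = 4·5.67×10⁻⁸·(300.0)³ = 6.127 W m^-2/K.
So ΔT₀ = -8.740/6.127 = -1.43 K.

-1.4 kelvin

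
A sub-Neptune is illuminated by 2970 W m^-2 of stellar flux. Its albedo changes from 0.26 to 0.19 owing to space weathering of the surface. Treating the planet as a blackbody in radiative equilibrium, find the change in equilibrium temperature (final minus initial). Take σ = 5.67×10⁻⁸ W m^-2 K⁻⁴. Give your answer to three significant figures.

7.17 K

Before: T₁ = [2970·0.74/(4σ)]^(1/4) = 313.8 K.
With α = 0.19, T₂ = 320.9 K.
Change: 320.9 − 313.8 = 7.170 K.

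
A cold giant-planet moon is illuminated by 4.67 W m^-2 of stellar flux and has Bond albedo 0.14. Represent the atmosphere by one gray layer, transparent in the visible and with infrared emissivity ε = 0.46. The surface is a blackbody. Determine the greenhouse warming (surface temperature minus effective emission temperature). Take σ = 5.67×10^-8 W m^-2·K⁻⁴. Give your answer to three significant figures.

4.38 kelvin

Effective emission temperature (TOA balance): σT_e⁴ = S(1−α)/4 = 1.004 W m^-2 → T_e = 64.87 K.
Surface balance with a leaky layer gives σT_s⁴ = σT_e⁴·2/(2−ε), so T_s = T_e·[2/(2−0.46)]^(1/4) = 69.25 K.
Greenhouse warming: T_s − T_e = 4.380 K.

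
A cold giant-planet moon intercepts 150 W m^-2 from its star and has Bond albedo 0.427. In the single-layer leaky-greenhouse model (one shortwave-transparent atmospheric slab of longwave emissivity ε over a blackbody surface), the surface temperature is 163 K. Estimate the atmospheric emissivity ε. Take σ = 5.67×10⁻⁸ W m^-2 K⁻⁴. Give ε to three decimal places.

0.926

TOA balance gives T_e = 139.5 K.
Since (2−ε)/2 = (T_e/T_s)⁴ = 0.5368, ε = 0.9263.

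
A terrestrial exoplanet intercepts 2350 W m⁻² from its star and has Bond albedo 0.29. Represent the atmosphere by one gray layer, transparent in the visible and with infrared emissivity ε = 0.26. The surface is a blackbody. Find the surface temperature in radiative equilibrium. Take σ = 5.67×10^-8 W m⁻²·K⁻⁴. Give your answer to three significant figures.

303 kelvin

At the top of the atmosphere, σT_e⁴ = S(1−α)/4 = 417.1 W m⁻², giving T_e = 292.9 K.
Surface balance with a leaky layer gives σT_s⁴ = σT_e⁴·2/(2−ε), so T_s = T_e·[2/(2−0.26)]^(1/4) = 303.2 K.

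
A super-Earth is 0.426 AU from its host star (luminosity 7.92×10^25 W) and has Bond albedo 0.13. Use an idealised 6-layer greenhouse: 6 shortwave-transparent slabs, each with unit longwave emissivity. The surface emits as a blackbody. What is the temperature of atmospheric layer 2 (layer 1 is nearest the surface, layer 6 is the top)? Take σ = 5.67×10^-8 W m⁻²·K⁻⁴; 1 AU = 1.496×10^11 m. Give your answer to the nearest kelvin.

d = 0.426 × 1.496×10^11 m = 6.373×10^10 m.
S = L/(4πd²) = 1552 W m⁻².
The effective emission temperature is T_e = [S(1−α)/(4σ)]^¼ = 277.8 K.
Each opaque layer satisfies 2T_j⁴ = T_{j−1}⁴ + T_{j+1}⁴, giving T_k⁴ = (N+1−k)T_e⁴.
T_2 = (5)^(1/4)·277.8 = 415.4 K.

415 kelvin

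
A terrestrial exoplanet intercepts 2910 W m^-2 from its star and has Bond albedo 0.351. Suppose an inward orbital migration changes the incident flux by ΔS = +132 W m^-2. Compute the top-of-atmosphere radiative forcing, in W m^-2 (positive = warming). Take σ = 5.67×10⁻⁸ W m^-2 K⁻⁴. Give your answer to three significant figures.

Only a fraction (1−α) is absorbed and it's spread over 4πR², so ΔF = (1−α)ΔS/4 = 21.42 W m^-2.

21.4 W m^-2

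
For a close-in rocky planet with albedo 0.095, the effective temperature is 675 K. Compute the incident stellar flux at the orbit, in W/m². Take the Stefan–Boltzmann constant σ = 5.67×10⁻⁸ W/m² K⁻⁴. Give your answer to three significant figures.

From S(1−α)/4 = σT⁴: S = 4σT⁴/(1−α).
σT⁴ = 5.67×10⁻⁸·(675)⁴ = 11770 W/m².
So S = 4×11770/(1−0.095) = 52020 W/m².

52000 W/m²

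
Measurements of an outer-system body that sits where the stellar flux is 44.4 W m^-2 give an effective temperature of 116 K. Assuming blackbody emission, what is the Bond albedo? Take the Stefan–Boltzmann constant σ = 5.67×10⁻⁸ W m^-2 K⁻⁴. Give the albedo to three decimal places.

Energy balance: S(1−α)/4 = σT⁴, so 1−α = 4σT⁴/S.
σT⁴ = 10.27 W m^-2, so 4σT⁴ = 41.07 W m^-2.
1−α = 41.07/44.40 = 0.9249, so α = 0.0751.

0.075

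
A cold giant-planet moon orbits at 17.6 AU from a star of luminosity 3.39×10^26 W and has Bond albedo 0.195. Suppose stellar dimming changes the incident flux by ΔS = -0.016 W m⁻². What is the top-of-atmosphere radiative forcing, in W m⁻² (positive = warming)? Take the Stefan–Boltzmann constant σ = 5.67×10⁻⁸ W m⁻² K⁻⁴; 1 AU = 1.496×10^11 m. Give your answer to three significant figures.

d = 17.6 × 1.496×10^11 m = 2.633×10^12 m.
S = L/(4πd²) = 3.891 W m⁻².
TOA radiative forcing: ΔF = (1−α)ΔS/4 = 0.805·(-0.016)/4 = -0.003220 W m⁻².

-0.00322 W m⁻²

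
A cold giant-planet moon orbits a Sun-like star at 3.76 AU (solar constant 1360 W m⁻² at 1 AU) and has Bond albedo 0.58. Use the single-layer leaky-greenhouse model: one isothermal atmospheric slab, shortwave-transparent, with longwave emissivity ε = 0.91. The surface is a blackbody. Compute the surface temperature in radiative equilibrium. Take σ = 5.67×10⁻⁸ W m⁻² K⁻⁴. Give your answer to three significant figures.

Irradiance scales as 1/d², so S = 1360 W m⁻² × (1/3.76)² = 96.20 W m⁻².
At the top of the atmosphere, σT_e⁴ = S(1−α)/4 = 10.10 W m⁻², giving T_e = 115.5 K.
Surface balance with a leaky layer gives σT_s⁴ = σT_e⁴·2/(2−ε), so T_s = T_e·[2/(2−0.91)]^(1/4) = 134.5 K.

134 K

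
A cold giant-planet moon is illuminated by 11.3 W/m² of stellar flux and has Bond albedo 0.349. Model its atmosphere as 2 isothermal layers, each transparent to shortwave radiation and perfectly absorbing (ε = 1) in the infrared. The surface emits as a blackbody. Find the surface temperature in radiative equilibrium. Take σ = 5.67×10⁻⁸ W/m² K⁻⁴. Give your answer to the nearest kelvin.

The effective emission temperature is T_e = [S(1−α)/(4σ)]^¼ = 75.47 K.
Layer-by-layer balance gives σT_s⁴ = (N+1)σT_e⁴, so T_s = 3^¼·75.47 = 99.32 K.

99 K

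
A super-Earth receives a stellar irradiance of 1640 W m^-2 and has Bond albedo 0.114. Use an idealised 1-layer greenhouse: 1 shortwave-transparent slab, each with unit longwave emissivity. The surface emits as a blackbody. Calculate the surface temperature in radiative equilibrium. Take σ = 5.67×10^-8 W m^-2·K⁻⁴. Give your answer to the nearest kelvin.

336 K

OLR = S(1−α)/4 = 363.3 W m^-2; the top layer radiates at T_e = 282.9 K.
With N = 1 opaque layers, T_s = (N+1)^(1/4)·T_e = 2^(1/4)·282.9 = 336.4 K.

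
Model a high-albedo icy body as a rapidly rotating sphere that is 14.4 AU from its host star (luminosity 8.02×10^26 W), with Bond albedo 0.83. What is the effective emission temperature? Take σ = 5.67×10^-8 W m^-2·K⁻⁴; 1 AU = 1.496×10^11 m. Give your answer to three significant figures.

Orbital distance: d = 14.4 AU = 2.154×10^12 m.
Spreading L over a sphere of radius d: S = 8.02×10^26/(4π·2.15×10^12²) = 13.75 W m^-2.
The planet absorbs (1−α)S over its disc πR² and re-emits over 4πR², so the mean absorbed flux is (1−0.83)·13.75/4 = 0.5845 W m^-2.
Set σT⁴ = 0.5845 → T = (0.5845/σ)^(1/4) = 56.66 K.

56.7 K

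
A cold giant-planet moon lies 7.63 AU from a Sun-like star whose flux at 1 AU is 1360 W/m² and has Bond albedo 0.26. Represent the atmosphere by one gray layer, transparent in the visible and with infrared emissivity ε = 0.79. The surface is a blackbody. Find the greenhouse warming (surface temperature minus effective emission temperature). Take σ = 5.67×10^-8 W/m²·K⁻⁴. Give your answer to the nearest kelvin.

13 K

Flux at the orbit: S = 1360/(7.63)² = 23.36 W/m².
The planet radiates to space at T_e = [S(1−α)/(4σ)]^(1/4) = 93.44 K.
For a single slab of emissivity ε, T_s⁴ = 2T_e⁴/(2−ε); thus T_s = 93.44·(1.653)^(1/4) = 105.9 K.
T_s − T_e = 105.9 − 93.44 = 12.51 K.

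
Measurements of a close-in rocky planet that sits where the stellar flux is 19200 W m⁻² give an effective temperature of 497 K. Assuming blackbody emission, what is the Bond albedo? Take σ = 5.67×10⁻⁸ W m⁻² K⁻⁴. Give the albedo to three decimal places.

Rearranging the radiative balance, α = 1 − 4σT⁴/S.
σT⁴ = 3459 W m⁻², so 4σT⁴ = 13840 W m⁻².
Hence α = 1 − 13840/19200 = 0.2793.

0.279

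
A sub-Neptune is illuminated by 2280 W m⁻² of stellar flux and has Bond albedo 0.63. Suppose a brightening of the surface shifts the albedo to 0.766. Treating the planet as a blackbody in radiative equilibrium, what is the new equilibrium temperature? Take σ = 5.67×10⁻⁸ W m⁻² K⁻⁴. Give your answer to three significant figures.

With the new albedo, S(1−α₂)/4 = 133.4 W m⁻², so T₂ = 220.2 K.

220 kelvin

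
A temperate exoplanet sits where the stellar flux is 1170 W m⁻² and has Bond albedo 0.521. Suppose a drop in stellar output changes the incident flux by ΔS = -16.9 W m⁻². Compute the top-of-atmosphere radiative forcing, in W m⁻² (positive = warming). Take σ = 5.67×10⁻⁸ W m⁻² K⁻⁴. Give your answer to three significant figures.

-2.02 W m⁻²

ΔF = Δ[S(1−α)]/4 = (1−0.521)·-16.9/4 = -2.024 W m⁻².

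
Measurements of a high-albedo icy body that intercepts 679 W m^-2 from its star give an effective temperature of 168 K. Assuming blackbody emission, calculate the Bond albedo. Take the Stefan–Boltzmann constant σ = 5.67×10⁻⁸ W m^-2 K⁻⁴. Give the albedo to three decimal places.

From σT⁴ = S(1−α)/4 we invert for α: 1−α = 4σT⁴/S.
σT⁴ = 45.17 W m^-2, so 4σT⁴ = 180.7 W m^-2.
Hence α = 1 − 180.7/679.0 = 0.7339.

0.734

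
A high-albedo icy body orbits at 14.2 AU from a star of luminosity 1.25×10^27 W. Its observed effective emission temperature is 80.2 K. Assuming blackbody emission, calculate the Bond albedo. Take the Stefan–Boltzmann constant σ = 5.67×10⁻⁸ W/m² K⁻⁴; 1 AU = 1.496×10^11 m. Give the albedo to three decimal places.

0.574

Orbital distance: d = 14.2 AU = 2.124×10^12 m.
Spreading L over a sphere of radius d: S = 1.25×10^27/(4π·2.12×10^12²) = 22.04 W/m².
From σT⁴ = S(1−α)/4 we invert for α: 1−α = 4σT⁴/S.
4σT⁴ = 4·5.67×10⁻⁸·(80.2)⁴ = 9.383 W/m².
1−α = 9.383/22.04 = 0.4257, so α = 0.5743.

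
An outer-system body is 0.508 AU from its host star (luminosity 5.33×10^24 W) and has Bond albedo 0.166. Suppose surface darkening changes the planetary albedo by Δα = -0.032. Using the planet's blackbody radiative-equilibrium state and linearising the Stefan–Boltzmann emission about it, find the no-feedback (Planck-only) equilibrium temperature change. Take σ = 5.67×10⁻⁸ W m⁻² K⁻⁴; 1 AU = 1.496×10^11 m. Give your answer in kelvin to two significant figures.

1.2 K

Orbital distance: d = 0.508 AU = 7.600×10^10 m.
Flux at the orbit: S = L/(4πd²) = 5.33×10^24/(4π·(7.60×10^10)²) = 73.44 W m⁻².
Reference equilibrium: T_e = [S(1−α)/(4σ)]^(1/4) = 128.2 K.
TOA radiative forcing: ΔF = −S·Δα/4 = −73.44·(-0.032)/4 = 0.5875 W m⁻².
Linearising σT⁴ gives d(σT⁴)/dT = 4σT_e³ = 0.4778 W m⁻² per K.
Hence the no-feedback warming is ΔF/(4σT_e³) = 1.23 K.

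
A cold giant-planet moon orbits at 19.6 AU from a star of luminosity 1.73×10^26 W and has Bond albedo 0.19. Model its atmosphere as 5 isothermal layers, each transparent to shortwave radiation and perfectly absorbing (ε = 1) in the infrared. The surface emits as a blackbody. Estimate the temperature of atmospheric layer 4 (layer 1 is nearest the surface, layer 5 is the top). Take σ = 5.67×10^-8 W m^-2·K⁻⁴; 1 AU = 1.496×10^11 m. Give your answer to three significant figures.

58.2 K

Orbital distance: d = 19.6 AU = 2.932×10^12 m.
Flux at the orbit: S = L/(4πd²) = 1.73×10^26/(4π·(2.93×10^12)²) = 1.601 W m^-2.
The effective emission temperature is T_e = [S(1−α)/(4σ)]^¼ = 48.90 K.
Each opaque layer satisfies 2T_j⁴ = T_{j−1}⁴ + T_{j+1}⁴, giving T_k⁴ = (N+1−k)T_e⁴.
T_4 = (2)^(1/4)·48.90 = 58.15 K.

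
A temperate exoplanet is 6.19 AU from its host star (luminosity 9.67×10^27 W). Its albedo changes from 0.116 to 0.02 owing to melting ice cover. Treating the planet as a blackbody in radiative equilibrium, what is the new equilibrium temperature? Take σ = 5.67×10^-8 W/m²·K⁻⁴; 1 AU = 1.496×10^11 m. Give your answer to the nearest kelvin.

250 kelvin

Orbital distance: d = 6.19 AU = 9.260×10^11 m.
S = L/(4πd²) = 897.4 W/m².
New equilibrium: T₂ = [(1−0.02)·897.4/(4σ)]^(1/4) = 249.5 K.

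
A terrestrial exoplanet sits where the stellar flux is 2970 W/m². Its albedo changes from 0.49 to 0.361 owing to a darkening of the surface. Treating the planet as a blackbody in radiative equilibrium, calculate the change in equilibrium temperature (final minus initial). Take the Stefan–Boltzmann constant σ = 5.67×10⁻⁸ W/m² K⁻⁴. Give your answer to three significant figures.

Before: T₁ = [2970·0.51/(4σ)]^(1/4) = 285.9 K.
After:  T₂ = [2970·0.639/(4σ)]^(1/4) = 302.4 K.
Change: 302.4 − 285.9 = 16.58 K.

16.6 kelvin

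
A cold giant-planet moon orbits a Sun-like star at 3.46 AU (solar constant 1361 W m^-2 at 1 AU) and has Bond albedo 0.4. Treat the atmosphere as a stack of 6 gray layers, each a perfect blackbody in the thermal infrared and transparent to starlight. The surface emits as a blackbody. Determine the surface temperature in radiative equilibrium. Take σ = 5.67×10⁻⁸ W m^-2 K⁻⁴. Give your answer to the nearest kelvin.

214 K

By the inverse-square law, S = 1361/3.46² = 113.7 W m^-2.
Top-of-atmosphere balance: σT_e⁴ = S(1−α)/4 = 17.05 W m^-2 → T_e = 131.7 K.
For an N-layer opaque stack, T_s⁴ = (N+1)T_e⁴, hence T_s = (7)^(1/4)×131.7 K = 214.2 K.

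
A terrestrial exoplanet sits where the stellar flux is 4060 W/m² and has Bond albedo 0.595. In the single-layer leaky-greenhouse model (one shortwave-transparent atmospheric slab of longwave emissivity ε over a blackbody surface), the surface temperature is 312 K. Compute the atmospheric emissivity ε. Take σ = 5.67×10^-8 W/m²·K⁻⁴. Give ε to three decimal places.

TOA balance gives T_e = 291.8 K.
Inverting T_s⁴ = 2T_e⁴/(2−ε): (T_e/T_s)⁴ = 0.7651, so ε = 2(1 − 0.7651) = 0.4698.

0.470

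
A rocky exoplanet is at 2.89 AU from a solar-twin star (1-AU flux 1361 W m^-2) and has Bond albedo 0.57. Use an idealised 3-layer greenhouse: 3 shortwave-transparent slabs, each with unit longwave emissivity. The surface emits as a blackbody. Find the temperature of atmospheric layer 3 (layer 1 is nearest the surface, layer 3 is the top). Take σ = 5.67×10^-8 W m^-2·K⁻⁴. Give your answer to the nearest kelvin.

Flux at the orbit: S = 1361/(2.89)² = 163.0 W m^-2.
OLR = S(1−α)/4 = 17.52 W m^-2; the top layer radiates at T_e = 132.6 K.
Each opaque layer satisfies 2T_j⁴ = T_{j−1}⁴ + T_{j+1}⁴, giving T_k⁴ = (N+1−k)T_e⁴.
With k = 3: T_3 = (3+1−3)^¼·132.6 K = 132.6 K.

133 kelvin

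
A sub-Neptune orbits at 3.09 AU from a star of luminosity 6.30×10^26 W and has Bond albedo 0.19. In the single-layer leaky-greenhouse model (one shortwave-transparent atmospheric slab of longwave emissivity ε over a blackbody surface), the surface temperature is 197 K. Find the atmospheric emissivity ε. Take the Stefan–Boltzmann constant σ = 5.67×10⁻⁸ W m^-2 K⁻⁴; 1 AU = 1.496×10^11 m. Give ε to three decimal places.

0.887

Orbital distance: d = 3.09 AU = 4.623×10^11 m.
Spreading L over a sphere of radius d: S = 6.30×10^26/(4π·4.62×10^11²) = 234.6 W m^-2.
First, T_e = [234.6·(1−0.19)/(4σ)]^(1/4) = 170.1 K.
Inverting T_s⁴ = 2T_e⁴/(2−ε): (T_e/T_s)⁴ = 0.5563, so ε = 2(1 − 0.5563) = 0.8874.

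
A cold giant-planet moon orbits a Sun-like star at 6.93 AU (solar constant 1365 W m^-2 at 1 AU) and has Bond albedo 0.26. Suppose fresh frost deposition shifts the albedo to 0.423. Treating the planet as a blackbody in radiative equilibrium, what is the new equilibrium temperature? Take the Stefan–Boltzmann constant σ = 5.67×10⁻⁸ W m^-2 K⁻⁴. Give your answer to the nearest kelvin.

Flux at the orbit: S = 1365/(6.93)² = 28.42 W m^-2.
T₂ = [S(1−α₂)/(4σ)]^(1/4) = [28.42·0.577/(4σ)]^(1/4) = 92.21 K.

92 K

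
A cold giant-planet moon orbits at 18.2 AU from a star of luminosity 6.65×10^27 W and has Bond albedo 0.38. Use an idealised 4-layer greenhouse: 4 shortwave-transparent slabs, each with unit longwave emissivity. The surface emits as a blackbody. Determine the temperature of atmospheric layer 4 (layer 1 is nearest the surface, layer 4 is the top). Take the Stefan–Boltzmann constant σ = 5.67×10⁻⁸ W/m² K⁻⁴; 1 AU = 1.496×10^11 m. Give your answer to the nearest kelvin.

Orbital distance: d = 18.2 AU = 2.723×10^12 m.
Flux at the orbit: S = L/(4πd²) = 6.65×10^27/(4π·(2.72×10^12)²) = 71.38 W/m².
The effective emission temperature is T_e = [S(1−α)/(4σ)]^¼ = 118.2 K.
The net upward flux σT_e⁴ is constant between every pair of levels, so T_k⁴ = (N+1−k)T_e⁴.
T_4 = (1)^(1/4)·118.2 = 118.2 K.

118 kelvin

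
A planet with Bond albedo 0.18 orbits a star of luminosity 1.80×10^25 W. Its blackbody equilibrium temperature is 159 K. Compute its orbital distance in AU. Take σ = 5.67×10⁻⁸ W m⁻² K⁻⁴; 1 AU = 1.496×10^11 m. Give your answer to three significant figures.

Energy balance gives S = 4σT⁴/(1−α) = 176.8 W m⁻².
Then d = [L/(4πS)]^(1/2) = 9.002×10^10 m, i.e. 0.6017 AU.

0.602 AU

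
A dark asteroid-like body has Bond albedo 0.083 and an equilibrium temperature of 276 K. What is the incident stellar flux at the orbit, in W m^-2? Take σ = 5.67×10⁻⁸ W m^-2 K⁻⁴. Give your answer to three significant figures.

1440 W m^-2

From S(1−α)/4 = σT⁴: S = 4σT⁴/(1−α).
The emitted flux is σT⁴ = 329.0 W m^-2.
S = 4·329.0/0.917 = 1435 W m^-2.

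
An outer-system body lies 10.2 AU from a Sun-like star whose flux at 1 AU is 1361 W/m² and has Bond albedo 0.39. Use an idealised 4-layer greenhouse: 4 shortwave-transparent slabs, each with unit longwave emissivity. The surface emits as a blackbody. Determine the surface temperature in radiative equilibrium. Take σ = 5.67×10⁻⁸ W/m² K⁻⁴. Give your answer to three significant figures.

Flux at the orbit: S = 1361/(10.2)² = 13.08 W/m².
OLR = S(1−α)/4 = 1.995 W/m²; the top layer radiates at T_e = 77.02 K.
For an N-layer opaque stack, T_s⁴ = (N+1)T_e⁴, hence T_s = (5)^(1/4)×77.02 K = 115.2 K.

115 K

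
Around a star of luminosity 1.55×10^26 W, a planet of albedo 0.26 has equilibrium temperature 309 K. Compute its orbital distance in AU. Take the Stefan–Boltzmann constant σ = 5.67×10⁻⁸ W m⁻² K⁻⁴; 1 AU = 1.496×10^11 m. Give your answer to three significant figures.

The flux needed for this T is 4σT⁴/(1−0.26) = 2794 W m⁻².
From L = 4πd²S, d = √(1.55×10^26/(4π·2794)) = 6.644×10^10 m = 0.4441 AU.

0.444 AU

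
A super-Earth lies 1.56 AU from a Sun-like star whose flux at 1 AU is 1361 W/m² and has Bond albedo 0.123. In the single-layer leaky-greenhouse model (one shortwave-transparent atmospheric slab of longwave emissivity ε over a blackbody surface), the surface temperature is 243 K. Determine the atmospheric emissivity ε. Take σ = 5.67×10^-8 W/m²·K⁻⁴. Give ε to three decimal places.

By the inverse-square law, S = 1361/1.56² = 559.3 W/m².
TOA balance gives T_e = 215.6 K.
Since (2−ε)/2 = (T_e/T_s)⁴ = 0.6202, ε = 0.7596.

0.760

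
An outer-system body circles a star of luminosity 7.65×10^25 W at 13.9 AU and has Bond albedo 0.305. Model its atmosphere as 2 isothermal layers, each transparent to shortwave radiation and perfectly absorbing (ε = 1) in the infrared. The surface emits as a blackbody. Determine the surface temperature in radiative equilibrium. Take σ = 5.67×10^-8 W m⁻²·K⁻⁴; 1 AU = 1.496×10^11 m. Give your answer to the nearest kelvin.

60 kelvin

d = 13.9 × 1.496×10^11 m = 2.079×10^12 m.
Flux at the orbit: S = L/(4πd²) = 7.65×10^25/(4π·(2.08×10^12)²) = 1.408 W m⁻².
Top-of-atmosphere balance: σT_e⁴ = S(1−α)/4 = 0.2446 W m⁻² → T_e = 45.57 K.
For an N-layer opaque stack, T_s⁴ = (N+1)T_e⁴, hence T_s = (3)^(1/4)×45.57 K = 59.98 K.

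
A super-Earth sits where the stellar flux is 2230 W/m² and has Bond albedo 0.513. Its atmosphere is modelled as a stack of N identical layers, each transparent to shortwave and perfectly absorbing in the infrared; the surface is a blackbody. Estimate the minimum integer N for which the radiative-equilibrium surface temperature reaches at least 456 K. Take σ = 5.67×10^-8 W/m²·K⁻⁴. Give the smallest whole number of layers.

9

OLR = S(1−α)/4 = 271.5 W/m²; the top layer radiates at T_e = 263.1 K.
Since T_s⁴ = (N+1)T_e⁴, we need N ≥ (T_s/T_e)⁴ − 1 = 8.030.
Rounding up, N = 9.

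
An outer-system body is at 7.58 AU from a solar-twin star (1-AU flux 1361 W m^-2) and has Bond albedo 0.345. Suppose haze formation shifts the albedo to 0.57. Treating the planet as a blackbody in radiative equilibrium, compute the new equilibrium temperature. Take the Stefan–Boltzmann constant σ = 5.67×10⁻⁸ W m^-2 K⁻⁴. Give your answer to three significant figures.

81.9 kelvin

Flux at the orbit: S = 1361/(7.58)² = 23.69 W m^-2.
New equilibrium: T₂ = [(1−0.57)·23.69/(4σ)]^(1/4) = 81.86 K.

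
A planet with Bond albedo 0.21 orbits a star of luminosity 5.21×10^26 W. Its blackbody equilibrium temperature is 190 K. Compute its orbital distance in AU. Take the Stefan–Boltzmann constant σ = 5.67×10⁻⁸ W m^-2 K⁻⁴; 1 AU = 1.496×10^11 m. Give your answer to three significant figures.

Required flux: S = 4σT⁴/(1−α) = 374.1 W m^-2.
Then d = [L/(4πS)]^(1/2) = 3.329×10^11 m, i.e. 2.225 AU.

2.23 AU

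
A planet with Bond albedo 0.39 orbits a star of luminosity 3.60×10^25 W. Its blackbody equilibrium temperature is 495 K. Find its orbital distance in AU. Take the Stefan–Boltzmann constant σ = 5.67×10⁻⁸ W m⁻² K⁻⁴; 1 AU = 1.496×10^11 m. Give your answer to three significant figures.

Energy balance gives S = 4σT⁴/(1−α) = 22320 W m⁻².
From L = 4πd²S, d = √(3.60×10^25/(4π·22320)) = 1.133×10^10 m = 0.07573 AU.

0.0757 AU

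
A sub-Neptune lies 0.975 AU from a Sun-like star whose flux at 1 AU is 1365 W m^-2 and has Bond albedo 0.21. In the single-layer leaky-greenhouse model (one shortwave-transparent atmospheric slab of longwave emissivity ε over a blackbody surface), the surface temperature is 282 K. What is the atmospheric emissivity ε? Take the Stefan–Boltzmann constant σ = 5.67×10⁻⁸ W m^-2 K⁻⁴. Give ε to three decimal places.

By the inverse-square law, S = 1365/0.975² = 1436 W m^-2.
First, T_e = [1436·(1−0.21)/(4σ)]^(1/4) = 265.9 K.
Inverting T_s⁴ = 2T_e⁴/(2−ε): (T_e/T_s)⁴ = 0.7909, so ε = 2(1 − 0.7909) = 0.4182.

0.418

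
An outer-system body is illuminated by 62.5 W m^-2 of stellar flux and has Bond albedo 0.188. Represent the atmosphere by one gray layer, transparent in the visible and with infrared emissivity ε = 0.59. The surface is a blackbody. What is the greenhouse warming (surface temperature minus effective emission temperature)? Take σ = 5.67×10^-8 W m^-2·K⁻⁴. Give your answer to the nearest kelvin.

11 kelvin

The planet radiates to space at T_e = [S(1−α)/(4σ)]^(1/4) = 122.3 K.
For a single slab of emissivity ε, T_s⁴ = 2T_e⁴/(2−ε); thus T_s = 122.3·(1.418)^(1/4) = 133.5 K.
Greenhouse warming: T_s − T_e = 11.17 K.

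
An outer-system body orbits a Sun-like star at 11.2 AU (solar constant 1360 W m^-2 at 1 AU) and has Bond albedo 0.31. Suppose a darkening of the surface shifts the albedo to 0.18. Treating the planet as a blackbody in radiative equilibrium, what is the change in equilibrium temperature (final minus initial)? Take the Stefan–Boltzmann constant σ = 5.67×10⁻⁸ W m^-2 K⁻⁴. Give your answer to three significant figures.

3.34 K

Flux at the orbit: S = 1360/(11.2)² = 10.84 W m^-2.
Before: T₁ = [10.84·0.69/(4σ)]^(1/4) = 75.78 K.
Final:   T₂ = [S(1−0.18)/(4σ)]^(1/4) = 79.13 K.
Change: 79.13 − 75.78 = 3.342 K.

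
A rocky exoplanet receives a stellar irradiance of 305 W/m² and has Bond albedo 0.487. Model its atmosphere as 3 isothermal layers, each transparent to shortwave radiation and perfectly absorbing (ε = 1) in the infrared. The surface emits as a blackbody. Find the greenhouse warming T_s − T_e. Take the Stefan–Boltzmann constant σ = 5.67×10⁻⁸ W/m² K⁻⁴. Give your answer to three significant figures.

Top-of-atmosphere balance: σT_e⁴ = S(1−α)/4 = 39.12 W/m² → T_e = 162.1 K.
T_s = (N+1)^(1/4)·T_e = 229.2 K.
Warming: T_s − T_e = 67.13 K.

67.1 K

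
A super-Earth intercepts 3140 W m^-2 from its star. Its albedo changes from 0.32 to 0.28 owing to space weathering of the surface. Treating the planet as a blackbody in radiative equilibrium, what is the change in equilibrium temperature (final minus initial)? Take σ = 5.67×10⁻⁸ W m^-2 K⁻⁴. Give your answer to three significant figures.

Initial: T₁ = [S(1−0.32)/(4σ)]^(1/4) = 311.5 K.
With α = 0.28, T₂ = 316.0 K.
Change: 316.0 − 311.5 = 4.483 K.

4.48 K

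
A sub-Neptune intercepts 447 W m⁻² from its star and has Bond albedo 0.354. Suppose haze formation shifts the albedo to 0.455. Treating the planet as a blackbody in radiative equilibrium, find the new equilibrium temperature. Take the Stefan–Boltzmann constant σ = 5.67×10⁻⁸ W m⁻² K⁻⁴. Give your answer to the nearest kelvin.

181 kelvin

T₂ = [S(1−α₂)/(4σ)]^(1/4) = [447.0·0.545/(4σ)]^(1/4) = 181.0 K.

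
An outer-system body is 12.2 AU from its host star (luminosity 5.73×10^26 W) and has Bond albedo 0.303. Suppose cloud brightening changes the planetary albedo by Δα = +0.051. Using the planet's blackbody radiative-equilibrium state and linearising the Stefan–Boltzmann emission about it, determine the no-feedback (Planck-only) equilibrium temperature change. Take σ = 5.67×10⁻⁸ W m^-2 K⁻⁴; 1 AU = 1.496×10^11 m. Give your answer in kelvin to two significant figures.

-1.5 K

d = 12.2 × 1.496×10^11 m = 1.825×10^12 m.
Spreading L over a sphere of radius d: S = 5.73×10^26/(4π·1.83×10^12²) = 13.69 W m^-2.
Unperturbed T_e = [13.69·(1−0.303)/(4σ)]^¼ = 80.54 K.
ΔF = −(S/4)Δα = −(13.69/4)×(+0.051) = -0.1745 W m^-2.
The Planck feedback parameter is 4σT_e³ = 0.1185 W m^-2/K.
So ΔT₀ = -0.1745/0.1185 = -1.47 K.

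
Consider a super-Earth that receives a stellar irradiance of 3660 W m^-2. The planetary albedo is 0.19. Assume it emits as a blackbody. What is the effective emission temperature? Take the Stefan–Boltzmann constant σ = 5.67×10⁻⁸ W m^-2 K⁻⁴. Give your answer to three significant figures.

338 K

Averaging over the sphere, the absorbed flux is S(1−α)/4 = 741.2 W m^-2.
Balancing against σT⁴: T = (741.2/5.67×10⁻⁸)^(1/4) = 338.1 K.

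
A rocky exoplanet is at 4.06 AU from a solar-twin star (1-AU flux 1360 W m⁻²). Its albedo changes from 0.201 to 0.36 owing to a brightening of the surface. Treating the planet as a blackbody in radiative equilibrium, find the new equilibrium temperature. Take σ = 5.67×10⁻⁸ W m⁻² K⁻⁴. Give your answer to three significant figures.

Flux at the orbit: S = 1360/(4.06)² = 82.51 W m⁻².
With the new albedo, S(1−α₂)/4 = 13.20 W m⁻², so T₂ = 123.5 K.

124 kelvin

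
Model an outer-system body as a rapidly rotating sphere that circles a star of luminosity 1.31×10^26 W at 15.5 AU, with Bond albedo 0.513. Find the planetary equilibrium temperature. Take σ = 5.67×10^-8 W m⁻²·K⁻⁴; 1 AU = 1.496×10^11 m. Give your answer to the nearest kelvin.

45 K

d = 15.5 × 1.496×10^11 m = 2.319×10^12 m.
S = L/(4πd²) = 1.939 W m⁻².
Absorbed flux (global mean): S(1−α)/4 = 1.939·0.487/4 = 0.2360 W m⁻².
Balancing against σT⁴: T = (0.2360/5.67×10⁻⁸)^(1/4) = 45.17 K.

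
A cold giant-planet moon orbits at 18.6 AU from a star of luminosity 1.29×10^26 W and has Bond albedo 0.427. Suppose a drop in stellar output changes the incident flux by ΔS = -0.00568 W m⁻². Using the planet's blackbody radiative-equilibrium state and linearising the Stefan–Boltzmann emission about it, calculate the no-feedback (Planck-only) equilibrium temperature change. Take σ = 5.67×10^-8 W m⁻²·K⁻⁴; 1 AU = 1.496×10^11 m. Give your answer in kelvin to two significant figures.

Orbital distance: d = 18.6 AU = 2.783×10^12 m.
S = L/(4πd²) = 1.326 W m⁻².
Unperturbed T_e = [1.326·(1−0.427)/(4σ)]^¼ = 42.78 K.
TOA radiative forcing: ΔF = (1−α)ΔS/4 = 0.573·(-0.00568)/4 = -8.137×10^-4 W m⁻².
Linearising σT⁴ gives d(σT⁴)/dT = 4σT_e³ = 0.01776 W m⁻² per K.
Hence the no-feedback warming is ΔF/(4σT_e³) = -0.0458 K.

-0.046 K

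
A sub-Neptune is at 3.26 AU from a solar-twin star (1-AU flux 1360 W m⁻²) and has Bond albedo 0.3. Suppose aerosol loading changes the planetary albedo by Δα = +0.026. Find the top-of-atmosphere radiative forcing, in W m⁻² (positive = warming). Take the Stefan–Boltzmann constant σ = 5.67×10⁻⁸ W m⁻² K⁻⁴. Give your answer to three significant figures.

-0.832 W m⁻²

By the inverse-square law, S = 1360/3.26² = 128.0 W m⁻².
TOA radiative forcing: ΔF = −S·Δα/4 = −128.0·(+0.026)/4 = -0.8318 W m⁻².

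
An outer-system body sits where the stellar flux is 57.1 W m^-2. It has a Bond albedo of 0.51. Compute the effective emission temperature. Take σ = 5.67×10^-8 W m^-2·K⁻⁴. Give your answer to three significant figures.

Absorbed flux (global mean): S(1−α)/4 = 57.10·0.49/4 = 6.995 W m^-2.
Balancing against σT⁴: T = (6.995/5.67×10⁻⁸)^(1/4) = 105.4 K.

105 K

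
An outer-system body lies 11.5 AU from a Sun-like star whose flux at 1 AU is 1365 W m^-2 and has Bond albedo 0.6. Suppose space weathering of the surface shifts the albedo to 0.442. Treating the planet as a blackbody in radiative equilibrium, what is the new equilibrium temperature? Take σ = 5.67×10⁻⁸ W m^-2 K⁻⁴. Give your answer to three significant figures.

Flux at the orbit: S = 1365/(11.5)² = 10.32 W m^-2.
With the new albedo, S(1−α₂)/4 = 1.440 W m^-2, so T₂ = 70.99 K.

71.0 K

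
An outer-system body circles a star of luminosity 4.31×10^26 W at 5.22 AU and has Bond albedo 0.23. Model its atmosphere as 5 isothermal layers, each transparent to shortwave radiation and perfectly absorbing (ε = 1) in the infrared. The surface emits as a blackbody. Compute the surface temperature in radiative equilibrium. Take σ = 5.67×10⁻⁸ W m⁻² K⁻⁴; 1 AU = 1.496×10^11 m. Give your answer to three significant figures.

Orbital distance: d = 5.22 AU = 7.809×10^11 m.
Spreading L over a sphere of radius d: S = 4.31×10^26/(4π·7.81×10^11²) = 56.24 W m⁻².
OLR = S(1−α)/4 = 10.83 W m⁻²; the top layer radiates at T_e = 117.6 K.
For an N-layer opaque stack, T_s⁴ = (N+1)T_e⁴, hence T_s = (6)^(1/4)×117.6 K = 184.0 K.

184 K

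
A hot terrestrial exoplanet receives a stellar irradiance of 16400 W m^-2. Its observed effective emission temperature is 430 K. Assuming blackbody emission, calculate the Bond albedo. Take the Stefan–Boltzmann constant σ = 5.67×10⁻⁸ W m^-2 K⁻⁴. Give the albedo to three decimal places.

0.527

Rearranging the radiative balance, α = 1 − 4σT⁴/S.
σT⁴ = 1938 W m^-2, so 4σT⁴ = 7754 W m^-2.
Hence α = 1 − 7754/16400 = 0.5272.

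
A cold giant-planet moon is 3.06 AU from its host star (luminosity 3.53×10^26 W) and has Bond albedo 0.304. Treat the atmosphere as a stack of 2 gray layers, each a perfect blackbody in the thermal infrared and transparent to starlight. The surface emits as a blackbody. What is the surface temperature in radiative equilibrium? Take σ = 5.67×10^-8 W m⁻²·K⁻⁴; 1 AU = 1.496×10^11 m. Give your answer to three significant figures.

Orbital distance: d = 3.06 AU = 4.578×10^11 m.
Flux at the orbit: S = L/(4πd²) = 3.53×10^26/(4π·(4.58×10^11)²) = 134.0 W m⁻².
The effective emission temperature is T_e = [S(1−α)/(4σ)]^¼ = 142.4 K.
Layer-by-layer balance gives σT_s⁴ = (N+1)σT_e⁴, so T_s = 3^¼·142.4 = 187.4 K.

187 kelvin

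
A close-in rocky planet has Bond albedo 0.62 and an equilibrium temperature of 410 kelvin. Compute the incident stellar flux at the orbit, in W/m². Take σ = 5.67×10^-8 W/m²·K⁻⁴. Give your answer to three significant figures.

Invert the energy balance for S: S = 4σT⁴/(1−α).
σT⁴ = 5.67×10⁻⁸·(410)⁴ = 1602 W/m².
So S = 4×1602/(1−0.62) = 16870 W/m².

16900 W/m²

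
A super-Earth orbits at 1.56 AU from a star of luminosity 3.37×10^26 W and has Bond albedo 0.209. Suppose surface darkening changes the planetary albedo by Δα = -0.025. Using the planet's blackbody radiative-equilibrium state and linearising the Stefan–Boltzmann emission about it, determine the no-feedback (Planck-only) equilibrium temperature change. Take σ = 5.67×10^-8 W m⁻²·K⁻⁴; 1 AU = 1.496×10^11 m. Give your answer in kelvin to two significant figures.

1.6 kelvin

d = 1.56 × 1.496×10^11 m = 2.334×10^11 m.
Flux at the orbit: S = L/(4πd²) = 3.37×10^26/(4π·(2.33×10^11)²) = 492.4 W m⁻².
Reference equilibrium: T_e = [S(1−α)/(4σ)]^(1/4) = 203.6 K.
The change in absorbed flux is Δ[S(1−α)/4] = −SΔα/4 = 3.077 W m⁻².
Planck response: λ_P = 4σT_e³ = 4·5.67×10⁻⁸·(203.6)³ = 1.913 W m⁻²/K.
ΔT₀ = ΔF/λ_P = 3.077/1.913 = 1.61 K.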